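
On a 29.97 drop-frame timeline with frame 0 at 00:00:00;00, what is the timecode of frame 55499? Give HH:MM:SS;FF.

00:30:51;23

Each 10-minute DF block holds 10 × 60 × 30 − 9 × 2 = 17982 frames. 55499 ÷ 17982 → 3 full blocks, remainder 1553.
Within the partial block the first minute is 1800 frames and each further minute 1798, so 0 further minute boundaries passed. Total skipped labels = 18 × 3 + 2 × 0 = 54.
Non-drop label index = 55499 + 54 = 55553; at 30 labels/s that is 00:30:51:23, i.e. DF 00:30:51;23.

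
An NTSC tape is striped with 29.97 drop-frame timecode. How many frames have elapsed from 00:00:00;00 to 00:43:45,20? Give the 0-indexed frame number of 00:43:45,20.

As if non-drop at 30 labels/s: (0 × 3600 + 43 × 60 + 45) × 30 + 20 = 78770.
Minute boundaries passed: 43; those not divisible by 10: 43 − 4 = 39; dropped labels = 2 × 39 = 78.
Actual frame index = 78770 − 78 = 78692.

78692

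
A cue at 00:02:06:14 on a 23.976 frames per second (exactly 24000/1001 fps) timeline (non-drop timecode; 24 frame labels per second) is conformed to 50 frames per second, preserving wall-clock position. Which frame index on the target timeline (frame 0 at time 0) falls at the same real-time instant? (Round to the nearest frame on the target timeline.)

Source frame index: (0×3600 + 2×60 + 6) × 24 + 14 = 3038.
Real time: 3038 / (24000/1001) = 1520519/12000 s.
Target frame: (1520519/12000) × (50) = 1520519/240 ≈ 6335.496 → 6335.

frame 6335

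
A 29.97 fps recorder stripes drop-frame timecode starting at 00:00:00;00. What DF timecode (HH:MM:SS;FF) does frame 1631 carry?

Ten DF minutes hold 17982 frames, so frame 1631 lies in block 0 (frames 0–17981) with 1631 frames into that block.
The block's first minute is 1800 frames and the rest 1798 each; 1631 frames reaches minute 0, so 0 × 18 + 0 × 2 = 0 labels have been skipped so far.
Adding those back, label number 1631 + 0 = 1631 at 30 labels/s is 54 s + 11 f = 0 h 0 min 54 s frame 11, i.e. 00:00:54;11.

00:00:54;11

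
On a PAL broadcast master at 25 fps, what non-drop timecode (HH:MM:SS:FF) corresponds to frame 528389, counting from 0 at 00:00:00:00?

528389 ÷ 25 = 21135 full seconds, remainder 14 frames.
21135 s = 5 h 52 min 15 s.
Timecode: 05:52:15:14.

05:52:15:14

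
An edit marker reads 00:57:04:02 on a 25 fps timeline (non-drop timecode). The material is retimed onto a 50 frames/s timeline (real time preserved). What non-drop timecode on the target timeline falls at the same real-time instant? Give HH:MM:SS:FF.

Source frame index: (0×3600 + 57×60 + 4) × 25 + 2 = 85602.
Real time: 85602 / (25) = 85602/25 s.
Target frame: (85602/25) × (50) = 171204.
At 50 labels/s: frame 171204 → 00:57:04:04.

00:57:04:04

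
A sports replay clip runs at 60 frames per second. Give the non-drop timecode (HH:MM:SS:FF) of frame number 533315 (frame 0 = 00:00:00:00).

533315 ÷ 60 = 8888 full seconds, remainder 35 frames.
8888 s = 2 h 28 min 8 s.
Timecode: 02:28:08:35.

02:28:08:35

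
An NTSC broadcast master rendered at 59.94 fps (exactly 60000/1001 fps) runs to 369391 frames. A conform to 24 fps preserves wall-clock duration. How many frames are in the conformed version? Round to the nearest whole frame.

Frames at target rate = 369391 × (24) / (60000/1001) = 369760391/2500 ≈ 147904.156.
Nearest whole frame: 147904.

147904 frames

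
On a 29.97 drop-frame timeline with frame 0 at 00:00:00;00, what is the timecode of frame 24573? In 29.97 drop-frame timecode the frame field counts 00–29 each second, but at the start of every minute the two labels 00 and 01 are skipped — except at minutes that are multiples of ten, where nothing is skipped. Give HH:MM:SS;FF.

00:13:39;27

Each 10-minute DF block holds 10 × 60 × 30 − 9 × 2 = 17982 frames. 24573 ÷ 17982 → 1 full block, remainder 6591.
Within the partial block the first minute is 1800 frames and each further minute 1798, so 3 further minute boundaries passed. Total skipped labels = 18 × 1 + 2 × 3 = 24.
Non-drop label index = 24573 + 24 = 24597; at 30 labels/s that is 00:13:39:27, i.e. DF 00:13:39;27.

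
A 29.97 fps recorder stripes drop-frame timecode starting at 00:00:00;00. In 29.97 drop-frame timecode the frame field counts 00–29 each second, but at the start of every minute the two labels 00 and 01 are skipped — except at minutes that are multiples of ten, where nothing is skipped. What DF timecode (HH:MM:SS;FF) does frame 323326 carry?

02:59:48;10

Ten DF minutes hold 17982 frames, so frame 323326 lies in block 17 (frames 305694–323675) with 17632 frames into that block.
The block's first minute is 1800 frames and the rest 1798 each; 17632 frames reaches minute 9, so 17 × 18 + 9 × 2 = 324 labels have been skipped so far.
Adding those back, label number 323326 + 324 = 323650 at 30 labels/s is 10788 s + 10 f = 2 h 59 min 48 s frame 10, i.e. 02:59:48;10.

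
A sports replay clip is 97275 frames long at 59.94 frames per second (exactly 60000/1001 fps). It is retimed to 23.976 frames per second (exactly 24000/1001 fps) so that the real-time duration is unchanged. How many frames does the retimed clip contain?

Frames at target rate = 97275 × (24000/1001) / (60000/1001) = 38910.

38910 frames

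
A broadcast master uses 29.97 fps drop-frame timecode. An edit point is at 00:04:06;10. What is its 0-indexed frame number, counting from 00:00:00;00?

Complete 10-minute blocks: 0, each 17982 frames → 0.
Remaining 4 whole minutes in the current block: 1800 + 3 × 1798 = 7194 frames.
Within the current minute: 6 × 30 + 10 − 2 = 188 (labels ;00/;01 skipped at this minute). Total = 0 + 7194 + 188 = 7382.

7382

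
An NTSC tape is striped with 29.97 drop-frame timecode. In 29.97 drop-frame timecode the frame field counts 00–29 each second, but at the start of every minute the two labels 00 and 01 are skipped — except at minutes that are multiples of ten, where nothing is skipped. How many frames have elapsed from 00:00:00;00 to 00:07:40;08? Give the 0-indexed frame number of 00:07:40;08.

Complete 10-minute blocks: 0, each 17982 frames → 0.
Remaining 7 whole minutes in the current block: 1800 + 6 × 1798 = 12588 frames.
Within the current minute: 40 × 30 + 8 − 2 = 1206 (labels ;00/;01 skipped at this minute). Total = 0 + 12588 + 1206 = 13794.

13794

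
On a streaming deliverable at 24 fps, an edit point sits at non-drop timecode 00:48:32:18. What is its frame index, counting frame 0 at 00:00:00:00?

frame 69906

Total seconds to the label: (0 × 3600 + 48 × 60 + 32) = 2912.
Frame index = 2912 × 24 + 18 = 69906.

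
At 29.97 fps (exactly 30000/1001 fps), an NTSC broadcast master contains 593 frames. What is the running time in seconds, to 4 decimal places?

Running time = 593 × 1001/30000 = 593593/30000 s ≈ 19.7864 s.

19.7864 seconds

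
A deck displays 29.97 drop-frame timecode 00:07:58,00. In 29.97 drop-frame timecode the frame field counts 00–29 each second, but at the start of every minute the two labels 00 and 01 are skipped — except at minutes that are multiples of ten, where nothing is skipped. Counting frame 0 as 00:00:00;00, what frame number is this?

14326

Complete 10-minute blocks: 0, each 17982 frames → 0.
Remaining 7 whole minutes in the current block: 1800 + 6 × 1798 = 12588 frames.
Within the current minute: 58 × 30 + 0 − 2 = 1738 (labels ;00/;01 skipped at this minute). Total = 0 + 12588 + 1738 = 14326.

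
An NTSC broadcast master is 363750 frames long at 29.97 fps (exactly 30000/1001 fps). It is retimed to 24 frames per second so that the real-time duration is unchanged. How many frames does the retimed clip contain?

291291 frames

Target frames = source frames × (target rate / source rate) = 363750 × (24)/(30000/1001) = 363750 × 1001/1250 = 291291.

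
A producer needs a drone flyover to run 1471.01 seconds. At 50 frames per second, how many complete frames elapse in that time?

Frames = 1471.01 × 50 = 147101/2 ≈ 73550.5000.
Complete frames: 73550.

73550 frames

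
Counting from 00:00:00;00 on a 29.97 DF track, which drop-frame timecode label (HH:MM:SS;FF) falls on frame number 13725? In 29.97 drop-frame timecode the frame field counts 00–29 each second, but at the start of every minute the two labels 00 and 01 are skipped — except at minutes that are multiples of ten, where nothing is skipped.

00:07:37;29

Ten DF minutes hold 17982 frames, so frame 13725 lies in block 0 (frames 0–17981) with 13725 frames into that block.
The block's first minute is 1800 frames and the rest 1798 each; 13725 frames reaches minute 7, so 0 × 18 + 7 × 2 = 14 labels have been skipped so far.
Adding those back, label number 13725 + 14 = 13739 at 30 labels/s is 457 s + 29 f = 0 h 7 min 37 s frame 29, i.e. 00:07:37;29.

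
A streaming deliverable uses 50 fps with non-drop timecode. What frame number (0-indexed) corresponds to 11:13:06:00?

frame 2019300

Total seconds to the label: (11 × 3600 + 13 × 60 + 6) = 40386.
Frame index = 40386 × 50 + 0 = 2019300.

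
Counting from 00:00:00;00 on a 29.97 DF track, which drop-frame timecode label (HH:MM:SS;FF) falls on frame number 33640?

00:18:42;14

Ten DF minutes hold 17982 frames, so frame 33640 lies in block 1 (frames 17982–35963) with 15658 frames into that block.
The block's first minute is 1800 frames and the rest 1798 each; 15658 frames reaches minute 8, so 1 × 18 + 8 × 2 = 34 labels have been skipped so far.
Adding those back, label number 33640 + 34 = 33674 at 30 labels/s is 1122 s + 14 f = 0 h 18 min 42 s frame 14, i.e. 00:18:42;14.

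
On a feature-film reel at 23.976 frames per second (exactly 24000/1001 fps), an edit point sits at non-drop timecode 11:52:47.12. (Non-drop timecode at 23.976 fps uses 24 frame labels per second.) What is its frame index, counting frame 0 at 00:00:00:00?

1026420

Total seconds to the label: (11 × 3600 + 52 × 60 + 47) = 42767.
Frame index = 42767 × 24 + 12 = 1026420.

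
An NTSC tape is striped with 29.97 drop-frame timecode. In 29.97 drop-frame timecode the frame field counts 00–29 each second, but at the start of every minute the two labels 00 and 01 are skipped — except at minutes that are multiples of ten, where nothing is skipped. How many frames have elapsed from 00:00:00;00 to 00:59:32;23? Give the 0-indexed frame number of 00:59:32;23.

As if non-drop at 30 labels/s: (0 × 3600 + 59 × 60 + 32) × 30 + 23 = 107183.
Minute boundaries passed: 59; those not divisible by 10: 59 − 5 = 54; dropped labels = 2 × 54 = 108.
Actual frame index = 107183 − 108 = 107075.

107075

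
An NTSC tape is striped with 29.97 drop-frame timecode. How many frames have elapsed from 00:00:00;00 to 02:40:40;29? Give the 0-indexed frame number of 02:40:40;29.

As if non-drop at 30 labels/s: (2 × 3600 + 40 × 60 + 40) × 30 + 29 = 289229.
Minute boundaries passed: 160; those not divisible by 10: 160 − 16 = 144; dropped labels = 2 × 144 = 288.
Actual frame index = 289229 − 288 = 288941.

288941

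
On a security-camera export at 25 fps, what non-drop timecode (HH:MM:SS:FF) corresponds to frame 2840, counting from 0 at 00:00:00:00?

00:01:53:15

2840 ÷ 25 = 113 full seconds, remainder 15 frames.
113 s = 0 h 1 min 53 s.
Timecode: 00:01:53:15.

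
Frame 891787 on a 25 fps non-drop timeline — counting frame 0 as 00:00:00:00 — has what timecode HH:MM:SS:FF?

891787 ÷ 25 = 35671 full seconds, remainder 12 frames.
35671 s = 9 h 54 min 31 s.
Timecode: 09:54:31:12.

09:54:31:12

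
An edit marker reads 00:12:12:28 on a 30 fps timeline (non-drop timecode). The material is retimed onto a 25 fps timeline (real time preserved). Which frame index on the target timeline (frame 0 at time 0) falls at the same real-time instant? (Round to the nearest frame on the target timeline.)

Source frame index: (0×3600 + 12×60 + 12) × 30 + 28 = 21988.
Real time: 21988 / (30) = 10994/15 s.
Target frame: (10994/15) × (25) = 54970/3 ≈ 18323.333 → 18323.

frame 18323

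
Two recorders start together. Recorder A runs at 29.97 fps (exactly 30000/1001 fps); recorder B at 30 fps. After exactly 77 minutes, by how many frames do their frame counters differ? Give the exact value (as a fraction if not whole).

1800/13 frames

77 min = 4620 s.
A emits 30000/1001 × 4620 = 1800000/13 frames; B emits 30 × 4620 = 138600.
Difference = 1800/13 frames (≈ 138.4615); B is ahead of A.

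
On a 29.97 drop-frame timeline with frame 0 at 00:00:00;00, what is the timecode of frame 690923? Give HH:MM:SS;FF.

Each 10-minute DF block holds 10 × 60 × 30 − 9 × 2 = 17982 frames. 690923 ÷ 17982 → 38 full blocks, remainder 7607.
Within the partial block the first minute is 1800 frames and each further minute 1798, so 4 further minute boundaries passed. Total skipped labels = 18 × 38 + 2 × 4 = 692.
Non-drop label index = 690923 + 692 = 691615; at 30 labels/s that is 06:24:13:25, i.e. DF 06:24:13;25.

06:24:13;25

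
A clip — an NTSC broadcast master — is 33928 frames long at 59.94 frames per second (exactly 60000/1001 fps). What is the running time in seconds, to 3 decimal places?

566.032 seconds

Running time = 33928 × 1001/60000 = 4245241/7500 s ≈ 566.032 s.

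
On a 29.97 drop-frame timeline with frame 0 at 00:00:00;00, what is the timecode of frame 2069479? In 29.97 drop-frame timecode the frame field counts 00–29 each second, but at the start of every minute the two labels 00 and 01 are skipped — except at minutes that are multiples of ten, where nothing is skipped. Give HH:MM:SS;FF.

Each 10-minute DF block holds 10 × 60 × 30 − 9 × 2 = 17982 frames. 2069479 ÷ 17982 → 115 full blocks, remainder 1549.
Within the partial block the first minute is 1800 frames and each further minute 1798, so 0 further minute boundaries passed. Total skipped labels = 18 × 115 + 2 × 0 = 2070.
Non-drop label index = 2069479 + 2070 = 2071549; at 30 labels/s that is 19:10:51:19, i.e. DF 19:10:51;19.

19:10:51;19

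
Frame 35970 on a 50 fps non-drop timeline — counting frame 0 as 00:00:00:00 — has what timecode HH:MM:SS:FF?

00:11:59:20

35970 ÷ 50 = 719 full seconds, remainder 20 frames.
719 s = 0 h 11 min 59 s.
Timecode: 00:11:59:20.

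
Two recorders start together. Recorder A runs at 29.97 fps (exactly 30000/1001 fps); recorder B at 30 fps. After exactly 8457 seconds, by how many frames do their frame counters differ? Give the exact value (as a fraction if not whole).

253710/1001 frames

A emits 30000/1001 × 8457 = 253710000/1001 frames; B emits 30 × 8457 = 253710.
Difference = 253710/1001 frames (≈ 253.4565); B is ahead of A.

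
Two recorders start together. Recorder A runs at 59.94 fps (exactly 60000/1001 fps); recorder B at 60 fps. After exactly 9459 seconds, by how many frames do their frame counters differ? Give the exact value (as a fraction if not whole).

567540/1001 frames

A emits 60000/1001 × 9459 = 567540000/1001 frames; B emits 60 × 9459 = 567540.
Difference = 567540/1001 frames (≈ 566.9730); B is ahead of A.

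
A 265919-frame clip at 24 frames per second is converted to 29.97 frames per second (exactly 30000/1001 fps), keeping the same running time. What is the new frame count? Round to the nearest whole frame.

Frames at target rate = 265919 × (30000/1001) / (24) = 332398750/1001 ≈ 332066.683.
Nearest whole frame: 332067.

332067 frames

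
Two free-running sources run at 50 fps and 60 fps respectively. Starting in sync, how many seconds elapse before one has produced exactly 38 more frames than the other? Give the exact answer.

3.8 seconds

The gap grows by |60 − 50| = 10 frames per second.
Time for a 38-frame gap: 38 ÷ (10) = 3.8 s.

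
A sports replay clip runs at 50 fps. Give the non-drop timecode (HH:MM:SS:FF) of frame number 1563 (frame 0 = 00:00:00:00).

1563 ÷ 50 = 31 full seconds, remainder 13 frames.
31 s = 0 h 0 min 31 s.
Timecode: 00:00:31:13.

00:00:31:13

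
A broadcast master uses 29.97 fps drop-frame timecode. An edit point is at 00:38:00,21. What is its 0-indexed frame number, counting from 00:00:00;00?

68351

As if non-drop at 30 labels/s: (0 × 3600 + 38 × 60 + 0) × 30 + 21 = 68421.
Minute boundaries passed: 38; those not divisible by 10: 38 − 3 = 35; dropped labels = 2 × 35 = 70.
Actual frame index = 68421 − 70 = 68351.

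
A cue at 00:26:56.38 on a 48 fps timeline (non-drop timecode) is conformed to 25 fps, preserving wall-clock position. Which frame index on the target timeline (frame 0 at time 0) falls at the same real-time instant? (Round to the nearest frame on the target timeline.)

frame 40420

Source frame index: (0×3600 + 26×60 + 56) × 48 + 38 = 77606.
Real time: 77606 / (48) = 38803/24 s.
Target frame: (38803/24) × (25) = 970075/24 ≈ 40419.792 → 40420.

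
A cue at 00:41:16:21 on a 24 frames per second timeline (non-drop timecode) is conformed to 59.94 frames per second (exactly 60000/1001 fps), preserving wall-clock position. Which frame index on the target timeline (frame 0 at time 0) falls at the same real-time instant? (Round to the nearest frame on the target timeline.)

frame 148464

Source frame index: (0×3600 + 41×60 + 16) × 24 + 21 = 59445.
Real time: 59445 / (24) = 19815/8 s.
Target frame: (19815/8) × (60000/1001) = 148612500/1001 ≈ 148464.036 → 148464.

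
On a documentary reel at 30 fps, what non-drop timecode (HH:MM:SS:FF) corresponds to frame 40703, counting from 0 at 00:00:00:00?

00:22:36:23

40703 ÷ 30 = 1356 full seconds, remainder 23 frames.
1356 s = 0 h 22 min 36 s.
Timecode: 00:22:36:23.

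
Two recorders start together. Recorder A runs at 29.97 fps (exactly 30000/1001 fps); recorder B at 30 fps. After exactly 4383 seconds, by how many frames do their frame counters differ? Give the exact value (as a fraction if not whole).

A emits 30000/1001 × 4383 = 131490000/1001 frames; B emits 30 × 4383 = 131490.
Difference = 131490/1001 frames (≈ 131.3586); B is ahead of A.

131490/1001 frames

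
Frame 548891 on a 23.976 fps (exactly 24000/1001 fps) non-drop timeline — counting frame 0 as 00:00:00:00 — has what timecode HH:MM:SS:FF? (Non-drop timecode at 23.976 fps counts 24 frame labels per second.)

06:21:10:11

548891 ÷ 24 = 22870 full seconds, remainder 11 frames.
22870 s = 6 h 21 min 10 s.
Timecode: 06:21:10:11.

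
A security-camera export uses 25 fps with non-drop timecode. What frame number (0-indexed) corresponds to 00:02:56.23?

4423

Total seconds to the label: (0 × 3600 + 2 × 60 + 56) = 176.
Frame index = 176 × 25 + 23 = 4423.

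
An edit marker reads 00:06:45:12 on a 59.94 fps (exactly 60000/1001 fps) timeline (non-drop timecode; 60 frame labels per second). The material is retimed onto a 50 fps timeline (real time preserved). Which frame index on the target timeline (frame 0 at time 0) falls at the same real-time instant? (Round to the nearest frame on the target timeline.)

Source frame index: (0×3600 + 6×60 + 45) × 60 + 12 = 24312.
Real time: 24312 / (60000/1001) = 1014013/2500 s.
Target frame: (1014013/2500) × (50) = 1014013/50 ≈ 20280.260 → 20280.

frame 20280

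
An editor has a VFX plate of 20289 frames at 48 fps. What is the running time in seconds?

422.6875 seconds

Running time = 20289 / (48) = 422.6875 s.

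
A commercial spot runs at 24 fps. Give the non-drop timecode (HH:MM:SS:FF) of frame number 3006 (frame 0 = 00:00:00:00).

00:02:05:06

3006 ÷ 24 = 125 full seconds, remainder 6 frames.
125 s = 0 h 2 min 5 s.
Timecode: 00:02:05:06.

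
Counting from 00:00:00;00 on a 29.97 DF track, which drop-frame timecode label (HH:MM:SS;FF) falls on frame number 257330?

02:23:06;08

Ten DF minutes hold 17982 frames, so frame 257330 lies in block 14 (frames 251748–269729) with 5582 frames into that block.
The block's first minute is 1800 frames and the rest 1798 each; 5582 frames reaches minute 3, so 14 × 18 + 3 × 2 = 258 labels have been skipped so far.
Adding those back, label number 257330 + 258 = 257588 at 30 labels/s is 8586 s + 8 f = 2 h 23 min 6 s frame 8, i.e. 02:23:06;08.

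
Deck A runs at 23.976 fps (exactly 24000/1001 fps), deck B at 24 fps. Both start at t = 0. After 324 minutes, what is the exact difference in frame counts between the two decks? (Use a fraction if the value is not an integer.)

466560/1001 frames

324 min = 19440 s.
A emits 24000/1001 × 19440 = 466560000/1001 frames; B emits 24 × 19440 = 466560.
Difference = 466560/1001 frames (≈ 466.0939); B is ahead of A.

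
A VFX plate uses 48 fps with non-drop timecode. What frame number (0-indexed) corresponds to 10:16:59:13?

1776925

Total seconds to the label: (10 × 3600 + 16 × 60 + 59) = 37019.
Frame index = 37019 × 48 + 13 = 1776925.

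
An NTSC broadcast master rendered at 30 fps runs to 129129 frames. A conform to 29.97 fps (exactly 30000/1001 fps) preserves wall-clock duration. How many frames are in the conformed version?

Target frames = source frames × (target rate / source rate) = 129129 × (30000/1001)/(30) = 129129 × 1000/1001 = 129000.

129000 frames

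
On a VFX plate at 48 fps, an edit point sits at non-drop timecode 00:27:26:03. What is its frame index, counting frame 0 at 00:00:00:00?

Total seconds to the label: (0 × 3600 + 27 × 60 + 26) = 1646.
Frame index = 1646 × 48 + 3 = 79011.

frame 79011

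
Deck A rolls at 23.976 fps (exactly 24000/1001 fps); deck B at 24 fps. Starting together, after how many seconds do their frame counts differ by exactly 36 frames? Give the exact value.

1501.5 seconds

The gap grows by |24 − 24000/1001| = 24/1001 frames per second.
Time for a 36-frame gap: 36 ÷ (24/1001) = 1501.5 s.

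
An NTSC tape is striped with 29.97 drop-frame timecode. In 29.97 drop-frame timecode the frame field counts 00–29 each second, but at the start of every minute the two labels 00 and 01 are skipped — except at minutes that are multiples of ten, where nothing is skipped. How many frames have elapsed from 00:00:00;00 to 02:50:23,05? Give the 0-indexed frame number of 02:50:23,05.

306389

Complete 10-minute blocks: 17, each 17982 frames → 305694.
Remaining 0 whole minutes in the current block: 0 frames.
Within the current minute: 23 × 30 + 5 = 695. Total = 305694 + 0 + 695 = 306389.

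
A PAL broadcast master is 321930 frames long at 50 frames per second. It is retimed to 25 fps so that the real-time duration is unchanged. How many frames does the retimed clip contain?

Target frames = source frames × (target rate / source rate) = 321930 × (25)/(50) = 321930 × 1/2 = 160965.

160965 frames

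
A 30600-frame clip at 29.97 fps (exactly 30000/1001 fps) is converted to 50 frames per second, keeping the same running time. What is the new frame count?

51051 frames

Target frames = source frames × (target rate / source rate) = 30600 × (50)/(30000/1001) = 30600 × 1001/600 = 51051.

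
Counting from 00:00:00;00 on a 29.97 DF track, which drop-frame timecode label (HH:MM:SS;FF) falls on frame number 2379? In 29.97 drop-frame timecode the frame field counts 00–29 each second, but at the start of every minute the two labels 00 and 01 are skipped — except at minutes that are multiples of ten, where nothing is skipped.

00:01:19;11

Each 10-minute DF block holds 10 × 60 × 30 − 9 × 2 = 17982 frames. 2379 ÷ 17982 → 0 full blocks, remainder 2379.
Within the partial block the first minute is 1800 frames and each further minute 1798, so 1 further minute boundary passed. Total skipped labels = 18 × 0 + 2 × 1 = 2.
Non-drop label index = 2379 + 2 = 2381; at 30 labels/s that is 00:01:19:11, i.e. DF 00:01:19;11.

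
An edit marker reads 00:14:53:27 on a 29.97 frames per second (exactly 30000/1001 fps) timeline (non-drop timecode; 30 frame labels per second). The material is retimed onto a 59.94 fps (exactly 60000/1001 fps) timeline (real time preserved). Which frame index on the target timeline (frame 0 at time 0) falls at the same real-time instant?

frame 53634

Source frame index: (0×3600 + 14×60 + 53) × 30 + 27 = 26817.
Real time: 26817 / (30000/1001) = 8947939/10000 s.
Target frame: (8947939/10000) × (60000/1001) = 53634.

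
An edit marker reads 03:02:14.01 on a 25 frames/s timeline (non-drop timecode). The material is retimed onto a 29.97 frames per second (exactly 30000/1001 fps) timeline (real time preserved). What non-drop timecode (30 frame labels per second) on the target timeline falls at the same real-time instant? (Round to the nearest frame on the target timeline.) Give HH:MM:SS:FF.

03:02:03:04

Source frame index: (3×3600 + 2×60 + 14) × 25 + 1 = 273351.
Real time: 273351 / (25) = 273351/25 s.
Target frame: (273351/25) × (30000/1001) = 25232400/77 ≈ 327693.506 → 327694.
At 30 labels/s: frame 327694 → 03:02:03:04.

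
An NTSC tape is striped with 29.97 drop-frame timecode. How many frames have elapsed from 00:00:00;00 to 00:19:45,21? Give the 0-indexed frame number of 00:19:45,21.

As if non-drop at 30 labels/s: (0 × 3600 + 19 × 60 + 45) × 30 + 21 = 35571.
Minute boundaries passed: 19; those not divisible by 10: 19 − 1 = 18; dropped labels = 2 × 18 = 36.
Actual frame index = 35571 − 36 = 35535.

35535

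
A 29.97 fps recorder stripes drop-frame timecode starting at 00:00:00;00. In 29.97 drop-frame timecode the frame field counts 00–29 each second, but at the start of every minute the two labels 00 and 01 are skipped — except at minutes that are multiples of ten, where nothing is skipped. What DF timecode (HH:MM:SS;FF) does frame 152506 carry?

Each 10-minute DF block holds 10 × 60 × 30 − 9 × 2 = 17982 frames. 152506 ÷ 17982 → 8 full blocks, remainder 8650.
Within the partial block the first minute is 1800 frames and each further minute 1798, so 4 further minute boundaries passed. Total skipped labels = 18 × 8 + 2 × 4 = 152.
Non-drop label index = 152506 + 152 = 152658; at 30 labels/s that is 01:24:48:18, i.e. DF 01:24:48;18.

01:24:48;18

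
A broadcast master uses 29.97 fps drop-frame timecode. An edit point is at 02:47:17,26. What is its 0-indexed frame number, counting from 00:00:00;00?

Complete 10-minute blocks: 16, each 17982 frames → 287712.
Remaining 7 whole minutes in the current block: 1800 + 6 × 1798 = 12588 frames.
Within the current minute: 17 × 30 + 26 − 2 = 534 (labels ;00/;01 skipped at this minute). Total = 287712 + 12588 + 534 = 300834.

300834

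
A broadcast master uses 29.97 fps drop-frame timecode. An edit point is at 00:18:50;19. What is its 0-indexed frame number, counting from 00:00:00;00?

33885

Complete 10-minute blocks: 1, each 17982 frames → 17982.
Remaining 8 whole minutes in the current block: 1800 + 7 × 1798 = 14386 frames.
Within the current minute: 50 × 30 + 19 − 2 = 1517 (labels ;00/;01 skipped at this minute). Total = 17982 + 14386 + 1517 = 33885.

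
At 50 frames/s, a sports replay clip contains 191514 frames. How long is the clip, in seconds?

Running time = 191514 / (50) = 3830.28 s.

3830.28 seconds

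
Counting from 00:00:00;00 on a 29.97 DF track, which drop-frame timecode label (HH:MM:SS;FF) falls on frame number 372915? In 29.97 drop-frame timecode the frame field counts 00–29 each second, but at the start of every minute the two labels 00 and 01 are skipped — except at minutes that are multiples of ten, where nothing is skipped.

03:27:22;29

Each 10-minute DF block holds 10 × 60 × 30 − 9 × 2 = 17982 frames. 372915 ÷ 17982 → 20 full blocks, remainder 13275.
Within the partial block the first minute is 1800 frames and each further minute 1798, so 7 further minute boundaries passed. Total skipped labels = 18 × 20 + 2 × 7 = 374.
Non-drop label index = 372915 + 374 = 373289; at 30 labels/s that is 03:27:22:29, i.e. DF 03:27:22;29.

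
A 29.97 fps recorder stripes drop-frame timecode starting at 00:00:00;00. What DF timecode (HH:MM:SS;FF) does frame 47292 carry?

00:26:18;00

Ten DF minutes hold 17982 frames, so frame 47292 lies in block 2 (frames 35964–53945) with 11328 frames into that block.
The block's first minute is 1800 frames and the rest 1798 each; 11328 frames reaches minute 6, so 2 × 18 + 6 × 2 = 48 labels have been skipped so far.
Adding those back, label number 47292 + 48 = 47340 at 30 labels/s is 1578 s + 0 f = 0 h 26 min 18 s frame 0, i.e. 00:26:18;00.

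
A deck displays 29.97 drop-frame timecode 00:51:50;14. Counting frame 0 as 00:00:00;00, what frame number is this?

93222

Complete 10-minute blocks: 5, each 17982 frames → 89910.
Remaining 1 whole minute in the current block: 1800 + 0 × 1798 = 1800 frames.
Within the current minute: 50 × 30 + 14 − 2 = 1512 (labels ;00/;01 skipped at this minute). Total = 89910 + 1800 + 1512 = 93222.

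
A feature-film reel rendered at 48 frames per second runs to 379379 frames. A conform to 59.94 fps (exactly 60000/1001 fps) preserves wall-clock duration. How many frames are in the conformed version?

Target frames = source frames × (target rate / source rate) = 379379 × (60000/1001)/(48) = 379379 × 1250/1001 = 473750.

473750 frames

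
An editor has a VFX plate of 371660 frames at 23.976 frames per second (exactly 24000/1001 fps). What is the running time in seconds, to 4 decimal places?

15501.3192 seconds

Running time = 371660 × 1001/24000 = 18601583/1200 s ≈ 15501.3192 s.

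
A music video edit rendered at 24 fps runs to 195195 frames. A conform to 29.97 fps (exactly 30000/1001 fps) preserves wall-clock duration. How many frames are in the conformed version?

Target frames = source frames × (target rate / source rate) = 195195 × (30000/1001)/(24) = 195195 × 1250/1001 = 243750.

243750 frames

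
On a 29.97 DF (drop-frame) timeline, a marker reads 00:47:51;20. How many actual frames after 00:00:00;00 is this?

86064

Complete 10-minute blocks: 4, each 17982 frames → 71928.
Remaining 7 whole minutes in the current block: 1800 + 6 × 1798 = 12588 frames.
Within the current minute: 51 × 30 + 20 − 2 = 1548 (labels ;00/;01 skipped at this minute). Total = 71928 + 12588 + 1548 = 86064.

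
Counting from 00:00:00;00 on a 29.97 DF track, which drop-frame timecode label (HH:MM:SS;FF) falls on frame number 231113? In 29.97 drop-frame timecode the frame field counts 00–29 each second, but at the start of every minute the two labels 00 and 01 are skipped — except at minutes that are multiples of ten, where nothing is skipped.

02:08:31;15

Each 10-minute DF block holds 10 × 60 × 30 − 9 × 2 = 17982 frames. 231113 ÷ 17982 → 12 full blocks, remainder 15329.
Within the partial block the first minute is 1800 frames and each further minute 1798, so 8 further minute boundaries passed. Total skipped labels = 18 × 12 + 2 × 8 = 232.
Non-drop label index = 231113 + 232 = 231345; at 30 labels/s that is 02:08:31:15, i.e. DF 02:08:31;15.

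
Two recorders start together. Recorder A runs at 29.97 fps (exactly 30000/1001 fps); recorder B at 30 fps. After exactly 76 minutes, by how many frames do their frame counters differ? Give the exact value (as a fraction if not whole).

76 min = 4560 s.
A emits 30000/1001 × 4560 = 136800000/1001 frames; B emits 30 × 4560 = 136800.
Difference = 136800/1001 frames (≈ 136.6633); B is ahead of A.

136800/1001 frames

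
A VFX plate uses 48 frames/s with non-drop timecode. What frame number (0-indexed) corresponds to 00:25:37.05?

Total seconds to the label: (0 × 3600 + 25 × 60 + 37) = 1537.
Frame index = 1537 × 48 + 5 = 73781.

frame 73781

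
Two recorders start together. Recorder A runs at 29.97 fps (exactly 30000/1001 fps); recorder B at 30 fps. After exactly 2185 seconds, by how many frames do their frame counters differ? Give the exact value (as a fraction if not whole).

65550/1001 frames

A emits 30000/1001 × 2185 = 65550000/1001 frames; B emits 30 × 2185 = 65550.
Difference = 65550/1001 frames (≈ 65.4845); B is ahead of A.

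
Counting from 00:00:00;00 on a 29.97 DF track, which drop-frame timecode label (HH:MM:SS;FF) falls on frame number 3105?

Ten DF minutes hold 17982 frames, so frame 3105 lies in block 0 (frames 0–17981) with 3105 frames into that block.
The block's first minute is 1800 frames and the rest 1798 each; 3105 frames reaches minute 1, so 0 × 18 + 1 × 2 = 2 labels have been skipped so far.
Adding those back, label number 3105 + 2 = 3107 at 30 labels/s is 103 s + 17 f = 0 h 1 min 43 s frame 17, i.e. 00:01:43;17.

00:01:43;17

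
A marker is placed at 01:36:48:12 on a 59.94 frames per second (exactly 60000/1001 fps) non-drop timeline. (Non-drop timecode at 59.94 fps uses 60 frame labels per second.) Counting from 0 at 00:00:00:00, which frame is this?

Total seconds to the label: (1 × 3600 + 36 × 60 + 48) = 5808.
Frame index = 5808 × 60 + 12 = 348492.

348492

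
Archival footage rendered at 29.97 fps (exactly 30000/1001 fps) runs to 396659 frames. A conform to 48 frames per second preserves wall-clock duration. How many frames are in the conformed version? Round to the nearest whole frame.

Frames at target rate = 396659 × (48) / (30000/1001) = 397055659/625 ≈ 635289.054.
Nearest whole frame: 635289.

635289 frames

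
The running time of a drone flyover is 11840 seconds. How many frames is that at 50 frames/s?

592000 frames

Frames = 11840 × 50 = 592000.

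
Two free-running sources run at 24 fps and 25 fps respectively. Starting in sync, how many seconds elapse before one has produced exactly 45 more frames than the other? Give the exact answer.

The gap grows by |25 − 24| = 1 frame per second.
Time for a 45-frame gap: 45 ÷ (1) = 45 s.

45 seconds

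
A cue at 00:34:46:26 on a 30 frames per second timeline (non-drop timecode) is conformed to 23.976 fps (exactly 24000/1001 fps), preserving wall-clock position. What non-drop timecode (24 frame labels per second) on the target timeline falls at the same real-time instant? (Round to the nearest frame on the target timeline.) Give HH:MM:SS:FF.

Source frame index: (0×3600 + 34×60 + 46) × 30 + 26 = 62606.
Real time: 62606 / (30) = 31303/15 s.
Target frame: (31303/15) × (24000/1001) = 50084800/1001 ≈ 50034.765 → 50035.
At 24 labels/s: frame 50035 → 00:34:44:19.

00:34:44:19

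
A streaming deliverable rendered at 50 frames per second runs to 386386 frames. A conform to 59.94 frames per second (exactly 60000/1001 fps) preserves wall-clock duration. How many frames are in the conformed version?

463200 frames

Target frames = source frames × (target rate / source rate) = 386386 × (60000/1001)/(50) = 386386 × 1200/1001 = 463200.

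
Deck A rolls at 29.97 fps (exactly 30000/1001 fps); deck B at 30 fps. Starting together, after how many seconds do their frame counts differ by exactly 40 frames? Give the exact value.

4004/3 seconds

The gap grows by |30 − 30000/1001| = 30/1001 frames per second.
Time for a 40-frame gap: 40 ÷ (30/1001) = 4004/3 s.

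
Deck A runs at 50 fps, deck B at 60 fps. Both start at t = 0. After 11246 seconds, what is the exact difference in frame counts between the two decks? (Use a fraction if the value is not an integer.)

A emits 50 × 11246 = 562300 frames; B emits 60 × 11246 = 674760.
Difference = 112460 frames; B is ahead of A.

112460 frames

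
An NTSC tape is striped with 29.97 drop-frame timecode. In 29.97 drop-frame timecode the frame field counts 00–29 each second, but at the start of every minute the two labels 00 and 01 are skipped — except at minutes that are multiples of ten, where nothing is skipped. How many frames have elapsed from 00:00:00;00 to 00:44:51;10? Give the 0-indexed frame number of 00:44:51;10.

As if non-drop at 30 labels/s: (0 × 3600 + 44 × 60 + 51) × 30 + 10 = 80740.
Minute boundaries passed: 44; those not divisible by 10: 44 − 4 = 40; dropped labels = 2 × 40 = 80.
Actual frame index = 80740 − 80 = 80660.

80660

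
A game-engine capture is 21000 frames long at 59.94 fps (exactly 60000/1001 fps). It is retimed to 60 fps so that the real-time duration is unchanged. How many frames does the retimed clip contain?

21021 frames

Target frames = source frames × (target rate / source rate) = 21000 × (60)/(60000/1001) = 21000 × 1001/1000 = 21021.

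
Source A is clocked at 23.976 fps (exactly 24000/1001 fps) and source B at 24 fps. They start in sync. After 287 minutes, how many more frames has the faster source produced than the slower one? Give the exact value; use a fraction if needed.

287 min = 17220 s.
A emits 24000/1001 × 17220 = 59040000/143 frames; B emits 24 × 17220 = 413280.
Difference = 59040/143 frames (≈ 412.8671); B is ahead of A.

59040/143 frames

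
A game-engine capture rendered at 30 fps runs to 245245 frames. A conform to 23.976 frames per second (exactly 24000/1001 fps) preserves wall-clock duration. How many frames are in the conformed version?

196000 frames

Target frames = source frames × (target rate / source rate) = 245245 × (24000/1001)/(30) = 245245 × 800/1001 = 196000.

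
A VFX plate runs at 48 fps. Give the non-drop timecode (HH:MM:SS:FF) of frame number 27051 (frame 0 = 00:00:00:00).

00:09:23:27

27051 ÷ 48 = 563 full seconds, remainder 27 frames.
563 s = 0 h 9 min 23 s.
Timecode: 00:09:23:27.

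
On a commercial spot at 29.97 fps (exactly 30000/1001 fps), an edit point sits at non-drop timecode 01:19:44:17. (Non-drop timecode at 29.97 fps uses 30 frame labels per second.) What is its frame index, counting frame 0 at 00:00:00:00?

Total seconds to the label: (1 × 3600 + 19 × 60 + 44) = 4784.
Frame index = 4784 × 30 + 17 = 143537.

143537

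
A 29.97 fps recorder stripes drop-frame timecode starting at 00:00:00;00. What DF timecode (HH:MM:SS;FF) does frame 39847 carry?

00:22:09;17

Ten DF minutes hold 17982 frames, so frame 39847 lies in block 2 (frames 35964–53945) with 3883 frames into that block.
The block's first minute is 1800 frames and the rest 1798 each; 3883 frames reaches minute 2, so 2 × 18 + 2 × 2 = 40 labels have been skipped so far.
Adding those back, label number 39847 + 40 = 39887 at 30 labels/s is 1329 s + 17 f = 0 h 22 min 9 s frame 17, i.e. 00:22:09;17.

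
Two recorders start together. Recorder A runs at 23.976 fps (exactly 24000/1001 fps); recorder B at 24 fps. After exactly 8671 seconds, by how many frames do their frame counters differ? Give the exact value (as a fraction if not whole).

16008/77 frames

A emits 24000/1001 × 8671 = 16008000/77 frames; B emits 24 × 8671 = 208104.
Difference = 16008/77 frames (≈ 207.8961); B is ahead of A.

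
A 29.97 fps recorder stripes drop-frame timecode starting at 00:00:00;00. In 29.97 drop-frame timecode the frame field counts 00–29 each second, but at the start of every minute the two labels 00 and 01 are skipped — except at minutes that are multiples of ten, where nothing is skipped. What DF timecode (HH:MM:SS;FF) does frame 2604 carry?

00:01:26;26

Each 10-minute DF block holds 10 × 60 × 30 − 9 × 2 = 17982 frames. 2604 ÷ 17982 → 0 full blocks, remainder 2604.
Within the partial block the first minute is 1800 frames and each further minute 1798, so 1 further minute boundary passed. Total skipped labels = 18 × 0 + 2 × 1 = 2.
Non-drop label index = 2604 + 2 = 2606; at 30 labels/s that is 00:01:26:26, i.e. DF 00:01:26;26.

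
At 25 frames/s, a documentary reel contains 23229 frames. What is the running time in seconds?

929.16 seconds

Running time = 23229 / (25) = 929.16 s.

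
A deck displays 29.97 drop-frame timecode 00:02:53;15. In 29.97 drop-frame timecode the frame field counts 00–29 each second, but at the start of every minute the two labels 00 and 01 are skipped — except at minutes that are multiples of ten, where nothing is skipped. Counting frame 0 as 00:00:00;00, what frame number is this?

5201

As if non-drop at 30 labels/s: (0 × 3600 + 2 × 60 + 53) × 30 + 15 = 5205.
Minute boundaries passed: 2; those not divisible by 10: 2 − 0 = 2; dropped labels = 2 × 2 = 4.
Actual frame index = 5205 − 4 = 5201.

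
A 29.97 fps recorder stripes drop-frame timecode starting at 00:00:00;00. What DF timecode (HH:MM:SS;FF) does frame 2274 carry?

Ten DF minutes hold 17982 frames, so frame 2274 lies in block 0 (frames 0–17981) with 2274 frames into that block.
The block's first minute is 1800 frames and the rest 1798 each; 2274 frames reaches minute 1, so 0 × 18 + 1 × 2 = 2 labels have been skipped so far.
Adding those back, label number 2274 + 2 = 2276 at 30 labels/s is 75 s + 26 f = 0 h 1 min 15 s frame 26, i.e. 00:01:15;26.

00:01:15;26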